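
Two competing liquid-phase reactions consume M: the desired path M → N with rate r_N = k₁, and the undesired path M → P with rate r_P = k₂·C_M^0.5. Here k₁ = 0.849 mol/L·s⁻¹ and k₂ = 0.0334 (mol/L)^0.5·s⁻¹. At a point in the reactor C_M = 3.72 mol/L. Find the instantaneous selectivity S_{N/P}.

13.2

S_{N/P} = r_N/r_P = (k₁)/(k₂·C_M^0.5) = (k₁/k₂)·C_M^-0.5.
= (0.849) / (0.0334×3.720^0.5) = 0.8490/0.06442 = 13.2.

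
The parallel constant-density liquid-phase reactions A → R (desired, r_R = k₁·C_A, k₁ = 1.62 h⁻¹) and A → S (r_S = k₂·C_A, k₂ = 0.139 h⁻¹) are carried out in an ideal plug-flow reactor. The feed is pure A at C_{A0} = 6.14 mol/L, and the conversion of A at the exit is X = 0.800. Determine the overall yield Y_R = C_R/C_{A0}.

C_A = C_{A0}(1−X) = 1.228 mol/L.
Both paths are first order in A, so the instantaneous fraction to R is constant: dC_R/d(−C_A) = k₁/(k₁+k₂) = 0.9210.
C_R = 0.9210·(C_{A0}−C_A) = 0.9210×4.912 = 4.52 mol/L.
Y_R = C_R/C_{A0} = 4.524/6.14 = 0.737.

0.737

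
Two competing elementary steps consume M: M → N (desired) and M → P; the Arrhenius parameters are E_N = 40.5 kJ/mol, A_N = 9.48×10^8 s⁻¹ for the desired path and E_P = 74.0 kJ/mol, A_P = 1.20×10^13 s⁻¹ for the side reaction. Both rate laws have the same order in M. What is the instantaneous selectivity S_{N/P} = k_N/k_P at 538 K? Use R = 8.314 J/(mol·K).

Since both paths have the same order in M, the concentration cancels and S_{N/P} = k_N/k_P = (A_N/A_P)·exp[(E_P−E_N)/(RT)].
(E_P−E_N)/(RT) = (74.0−40.5)×10³/(8.314×538) = 33500/4473 = 7.489.
k_N/k_P = (9.48×10^8/1.20×10^13)·exp(7.489) = 7.900×10^-5 × 1789 = 0.141.

0.141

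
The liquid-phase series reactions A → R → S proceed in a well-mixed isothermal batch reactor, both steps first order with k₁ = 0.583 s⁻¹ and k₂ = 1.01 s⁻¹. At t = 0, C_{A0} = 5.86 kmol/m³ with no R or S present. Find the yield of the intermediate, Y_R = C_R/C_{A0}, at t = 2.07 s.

Solving the coupled first-order balances gives C_R(t) = [k₁/(k₂−k₁)]·C_{A0}·(e^(−k₁t) − e^(−k₂t)).
e^(−k₁t) = e^(−0.583×2.07) = e^(−1.207) = 0.2992; e^(−k₂t) = e^(−2.091) = 0.1236.
C_R = 0.583×5.86/(1.01−0.583) × (0.2992−0.1236) = 8.001×0.1755 = 1.405 kmol/m³.
Y_R = C_R/C_{A0} = 1.405/5.86 = 0.240.

0.240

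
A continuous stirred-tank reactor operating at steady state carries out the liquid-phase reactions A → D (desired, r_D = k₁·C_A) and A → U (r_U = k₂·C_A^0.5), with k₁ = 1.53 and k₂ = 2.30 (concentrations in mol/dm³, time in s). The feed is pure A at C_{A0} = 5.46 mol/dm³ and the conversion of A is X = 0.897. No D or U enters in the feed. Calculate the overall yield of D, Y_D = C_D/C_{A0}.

Exit C_A = C_{A0}(1−X) = 5.46×0.103 = 0.5624 mol/dm³.
A CSTR operates uniformly at the exit composition, giving r_D = 0.8604 and r_U = 1.725 (each k·C_A^n at C_A = 0.5624).
Fraction of consumed A going to D: r_D/(r_D+r_U) = 0.3328.
C_D = 0.3328·C_{A0}·X = 0.3328×5.46×0.897 = 1.63 mol/dm³; Y_D = C_D/C_{A0} = 0.299.

0.299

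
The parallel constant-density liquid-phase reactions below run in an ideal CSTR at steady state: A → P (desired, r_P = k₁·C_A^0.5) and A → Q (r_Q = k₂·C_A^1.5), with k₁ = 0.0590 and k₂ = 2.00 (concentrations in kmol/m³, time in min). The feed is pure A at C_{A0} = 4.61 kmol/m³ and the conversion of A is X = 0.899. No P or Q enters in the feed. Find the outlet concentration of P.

Exit C_A = C_{A0}(1−X) = 4.61×0.101 = 0.4656 kmol/m³.
Rates in a CSTR are evaluated at the outlet concentration: r_P = 0.0590×0.4656^0.5 = 0.04026, r_Q = 2.00×0.4656^1.5 = 0.6354.
Fraction of consumed A going to P: r_P/(r_P+r_Q) = 0.05958.
C_P = 0.05958·C_{A0}·X = 0.05958×4.61×0.899 = 0.247 kmol/m³.

0.247 kmol/m³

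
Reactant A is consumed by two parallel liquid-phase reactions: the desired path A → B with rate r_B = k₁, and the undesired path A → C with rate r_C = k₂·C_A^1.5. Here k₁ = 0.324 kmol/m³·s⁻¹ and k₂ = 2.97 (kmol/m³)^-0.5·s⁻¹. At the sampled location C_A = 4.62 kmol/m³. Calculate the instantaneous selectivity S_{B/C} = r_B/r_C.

0.0110

S_{B/C} = r_B/r_C = (k₁)/(k₂·C_A^1.5) = (k₁/k₂)·C_A^-1.5.
= (0.324) / (2.97×4.620^1.5) = 0.3240/29.49 = 0.0110.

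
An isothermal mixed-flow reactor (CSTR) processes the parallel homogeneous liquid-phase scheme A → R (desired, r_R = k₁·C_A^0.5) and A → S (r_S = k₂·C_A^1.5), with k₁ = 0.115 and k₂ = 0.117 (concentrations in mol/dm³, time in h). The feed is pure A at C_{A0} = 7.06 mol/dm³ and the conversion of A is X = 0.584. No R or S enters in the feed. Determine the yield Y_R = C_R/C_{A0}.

Exit C_A = C_{A0}(1−X) = 7.06×0.416 = 2.937 mol/dm³.
In a CSTR the entire volume is at exit conditions, so r_R = 0.115×2.937^0.5 = 0.1971 and r_S = 0.117×2.937^1.5 = 0.5889.
Fraction of consumed A going to R: r_R/(r_R+r_S) = 0.2507.
C_R = 0.2507·C_{A0}·X = 0.2507×7.06×0.584 = 1.03 mol/dm³; Y_R = C_R/C_{A0} = 0.146.

0.146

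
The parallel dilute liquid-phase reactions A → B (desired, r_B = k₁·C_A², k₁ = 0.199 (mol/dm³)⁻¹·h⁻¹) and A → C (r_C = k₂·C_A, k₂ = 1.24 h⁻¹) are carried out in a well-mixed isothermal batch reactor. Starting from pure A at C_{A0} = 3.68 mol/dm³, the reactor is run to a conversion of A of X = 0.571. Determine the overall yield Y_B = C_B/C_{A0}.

0.168

C_A = C_{A0}(1−X) = 1.579 mol/dm³.
Along a PFR/batch, dC_C/dC_A = −r_C/(r_B+r_C) = −k₂/(k₂+k₁·C_A).
Integrating from C_{A0} to C_A: C_C = (1.24/0.199)·ln[(1.24+0.199·3.68)/(1.24+0.199·1.58)] = 6.231·ln(1.972/1.554) = 1.485 mol/dm³.
Then C_B = (C_{A0}−C_A) − C_C = 2.101 − 1.485 = 0.6166 mol/dm³.
Y_B = C_B/C_{A0} = 0.6166/3.68 = 0.168.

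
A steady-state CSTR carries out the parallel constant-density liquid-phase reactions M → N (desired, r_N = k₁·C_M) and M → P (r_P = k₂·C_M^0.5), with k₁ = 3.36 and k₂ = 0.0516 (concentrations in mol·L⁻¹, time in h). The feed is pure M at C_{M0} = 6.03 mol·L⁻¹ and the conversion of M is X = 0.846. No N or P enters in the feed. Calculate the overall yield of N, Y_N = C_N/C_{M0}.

0.833

Exit C_M = C_{M0}(1−X) = 6.03×0.154 = 0.9286 mol·L⁻¹.
In a CSTR the entire volume is at exit conditions, so r_N = 3.36×0.9286 = 3.120 and r_P = 0.0516×0.9286^0.5 = 0.04972.
Fraction of consumed M going to N: r_N/(r_N+r_P) = 0.9843.
C_N = 0.9843·C_{M0}·X = 0.9843×6.03×0.846 = 5.02 mol·L⁻¹; Y_N = C_N/C_{M0} = 0.833.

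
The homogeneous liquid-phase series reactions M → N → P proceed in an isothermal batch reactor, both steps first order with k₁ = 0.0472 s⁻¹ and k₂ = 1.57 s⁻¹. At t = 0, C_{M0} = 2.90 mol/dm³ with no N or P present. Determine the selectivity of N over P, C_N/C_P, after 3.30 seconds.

0.224

For first-order series with pure M initially, C_N(t) = k₁C_{M0}/(k₂−k₁)·(e^(−k₁t) − e^(−k₂t)).
e^(−k₁t) = e^(−0.0472×3.30) = e^(−0.1558) = 0.8558; e^(−k₂t) = e^(−5.181) = 0.005622.
C_N = 0.0472×2.90/(1.57−0.0472) × (0.8558−0.005622) = 0.08989×0.8501 = 0.07642 mol/dm³.
C_M = C_{M0}e^(−k₁t) = 2.482 mol/dm³, so C_P = C_{M0}−C_M−C_N = 0.3419 mol/dm³; C_N/C_P = 0.224.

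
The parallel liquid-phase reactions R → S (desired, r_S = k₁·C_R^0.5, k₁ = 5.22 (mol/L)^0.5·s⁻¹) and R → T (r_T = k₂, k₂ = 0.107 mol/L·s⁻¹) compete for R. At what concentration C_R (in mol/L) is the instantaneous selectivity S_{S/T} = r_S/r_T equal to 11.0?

S_{S/T} = (k₁/k₂)·C_R^0.5 ⇒ C_R = (S·k₂/k₁)^(2).
= (11.0×0.107/5.22)^(2) = (0.2255)^(2) = 0.0508 mol/L.

0.0508 mol/L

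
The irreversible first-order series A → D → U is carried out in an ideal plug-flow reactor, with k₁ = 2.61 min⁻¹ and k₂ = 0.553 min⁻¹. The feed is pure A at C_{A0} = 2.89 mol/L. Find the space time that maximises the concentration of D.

0.754 min

Setting dC_D/dτ = 0 gives τ_opt = ln(k₂/k₁)/(k₂−k₁).
= ln(0.553/2.61)/(0.553−2.61) = ln(0.2119)/-2.057 = -1.552/-2.057 = 0.754 min.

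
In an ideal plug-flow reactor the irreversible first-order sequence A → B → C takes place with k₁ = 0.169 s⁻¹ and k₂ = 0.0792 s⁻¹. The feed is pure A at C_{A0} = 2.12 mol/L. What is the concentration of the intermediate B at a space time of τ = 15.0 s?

0.900 mol/L

Solving the coupled first-order balances gives C_B(τ) = [k₁/(k₂−k₁)]·C_{A0}·(e^(−k₁τ) − e^(−k₂τ)).
e^(−k₁τ) = e^(−0.169×15.0) = e^(−2.535) = 0.07926; e^(−k₂τ) = e^(−1.188) = 0.3048.
C_B = 0.169×2.12/(0.0792−0.169) × (0.07926−0.3048) = (-3.990)×(-0.2256) = 0.9000 mol/L.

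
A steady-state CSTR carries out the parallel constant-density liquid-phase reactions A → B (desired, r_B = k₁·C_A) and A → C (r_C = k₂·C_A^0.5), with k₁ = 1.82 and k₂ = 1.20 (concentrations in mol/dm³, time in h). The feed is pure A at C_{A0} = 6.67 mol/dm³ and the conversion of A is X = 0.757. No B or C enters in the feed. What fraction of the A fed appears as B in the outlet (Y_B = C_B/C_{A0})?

0.499

Exit C_A = C_{A0}(1−X) = 6.67×0.243 = 1.621 mol/dm³.
Rates in a CSTR are evaluated at the outlet concentration: r_B = 1.82×1.621 = 2.950, r_C = 1.20×1.621^0.5 = 1.528.
Fraction of consumed A going to B: r_B/(r_B+r_C) = 0.6588.
C_B = 0.6588·C_{A0}·X = 0.6588×6.67×0.757 = 3.33 mol/dm³; Y_B = C_B/C_{A0} = 0.499.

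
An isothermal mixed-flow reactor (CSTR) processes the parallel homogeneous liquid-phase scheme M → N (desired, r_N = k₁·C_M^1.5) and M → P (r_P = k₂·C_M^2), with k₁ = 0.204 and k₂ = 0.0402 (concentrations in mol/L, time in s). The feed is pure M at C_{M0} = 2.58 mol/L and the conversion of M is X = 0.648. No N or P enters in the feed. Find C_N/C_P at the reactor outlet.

5.33

Exit C_M = C_{M0}(1−X) = 2.58×0.352 = 0.9082 mol/L.
In a CSTR the entire volume is at exit conditions, so r_N = 0.204×0.9082^1.5 = 0.1766 and r_P = 0.0402×0.9082^2 = 0.03316.
Overall selectivity = C_N/C_P = r_Nτ/(r_Pτ) = r_N/r_P = 5.33.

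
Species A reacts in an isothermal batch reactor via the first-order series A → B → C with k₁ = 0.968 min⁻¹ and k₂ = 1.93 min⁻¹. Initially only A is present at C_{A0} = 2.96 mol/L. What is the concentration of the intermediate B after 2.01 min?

The intermediate concentration in a first-order A→B→C sequence is C_B = k₁C_{A0}(e^(−k₁t) − e^(−k₂t))/(k₂−k₁).
e^(−k₁t) = e^(−0.968×2.01) = e^(−1.946) = 0.1429; e^(−k₂t) = e^(−3.879) = 0.02067.
C_B = 0.968×2.96/(1.93−0.968) × (0.1429−0.02067) = 2.978×0.1222 = 0.3640 mol/L.

0.364 mol/L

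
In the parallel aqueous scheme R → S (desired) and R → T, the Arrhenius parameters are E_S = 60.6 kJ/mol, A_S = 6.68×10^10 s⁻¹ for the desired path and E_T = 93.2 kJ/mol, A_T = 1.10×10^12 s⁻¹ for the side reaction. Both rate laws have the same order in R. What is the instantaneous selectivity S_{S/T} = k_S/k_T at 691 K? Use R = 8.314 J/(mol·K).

17.7

k_S/k_T = (A_S/A_T)·exp[−(E_S−E_T)/(RT)] = (A_S/A_T)·exp[(E_T−E_S)/(RT)].
(E_T−E_S)/(RT) = (93.2−60.6)×10³/(8.314×691) = 32600/5745 = 5.675.
k_S/k_T = (6.68×10^10/1.10×10^12)·exp(5.675) = 0.06073 × 291.3 = 17.7.
Since E_S < E_T, lowering the temperature improves selectivity toward S.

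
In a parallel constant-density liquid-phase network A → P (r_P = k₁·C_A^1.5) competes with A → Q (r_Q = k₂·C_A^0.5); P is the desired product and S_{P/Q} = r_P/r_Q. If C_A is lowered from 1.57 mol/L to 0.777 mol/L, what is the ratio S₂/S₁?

S_{P/Q} = (k₁/k₂)·C_A, so S₂/S₁ = (C_{A,2}/C_{A,1}).
= 0.777/1.57 = 0.495.

0.495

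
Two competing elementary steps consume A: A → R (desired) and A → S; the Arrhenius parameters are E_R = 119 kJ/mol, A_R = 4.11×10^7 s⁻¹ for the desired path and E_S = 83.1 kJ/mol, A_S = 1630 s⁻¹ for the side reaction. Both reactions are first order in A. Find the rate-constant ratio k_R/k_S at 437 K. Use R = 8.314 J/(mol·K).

Since both paths have the same order in A, the concentration cancels and S_{R/S} = k_R/k_S = (A_R/A_S)·exp[(E_S−E_R)/(RT)].
(E_S−E_R)/(RT) = (83.1−119)×10³/(8.314×437) = -35900/3633 = -9.881.
k_R/k_S = (4.11×10^7/1630)·exp(-9.881) = 25215 × 5.113×10^-5 = 1.29.

1.29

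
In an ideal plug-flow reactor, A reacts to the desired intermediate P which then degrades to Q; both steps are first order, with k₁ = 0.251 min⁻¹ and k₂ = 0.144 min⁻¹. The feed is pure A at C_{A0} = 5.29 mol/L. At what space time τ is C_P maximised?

The intermediate peaks when r₁ = r₂, i.e. k₁e^(−k₁τ) = k₂e^(−k₂τ), giving τ_opt = ln(k₂/k₁)/(k₂−k₁).
= ln(0.144/0.251)/(0.144−0.251) = ln(0.5737)/-0.1070 = -0.5556/-0.1070 = 5.19 min.

5.19 min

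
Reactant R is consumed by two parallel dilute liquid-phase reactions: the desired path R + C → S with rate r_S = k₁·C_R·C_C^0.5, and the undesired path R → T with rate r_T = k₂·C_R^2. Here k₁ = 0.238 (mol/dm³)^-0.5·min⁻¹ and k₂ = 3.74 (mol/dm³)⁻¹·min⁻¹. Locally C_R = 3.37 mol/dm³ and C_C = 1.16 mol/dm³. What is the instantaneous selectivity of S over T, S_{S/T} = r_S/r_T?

0.0203

S_{S/T} = r_S/r_T = (k₁·C_R·C_C^0.5)/(k₂·C_R^2) = (k₁/k₂)·C_R⁻¹·C_C^0.5.
= (0.238×3.370×1.160^0.5) / (3.74×3.370^2) = 0.8638/42.47 = 0.0203.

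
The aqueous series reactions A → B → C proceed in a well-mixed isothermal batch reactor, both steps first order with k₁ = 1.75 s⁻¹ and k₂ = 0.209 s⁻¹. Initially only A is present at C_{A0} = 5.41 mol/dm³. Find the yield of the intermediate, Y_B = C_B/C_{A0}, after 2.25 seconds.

0.687

The intermediate concentration in a first-order A→B→C sequence is C_B = k₁C_{A0}(e^(−k₁t) − e^(−k₂t))/(k₂−k₁).
e^(−k₁t) = e^(−1.75×2.25) = e^(−3.938) = 0.01950; e^(−k₂t) = e^(−0.4703) = 0.6248.
C_B = 1.75×5.41/(0.209−1.75) × (0.01950−0.6248) = (-6.144)×(-0.6053) = 3.719 mol/dm³.
Y_B = C_B/C_{A0} = 3.719/5.41 = 0.687.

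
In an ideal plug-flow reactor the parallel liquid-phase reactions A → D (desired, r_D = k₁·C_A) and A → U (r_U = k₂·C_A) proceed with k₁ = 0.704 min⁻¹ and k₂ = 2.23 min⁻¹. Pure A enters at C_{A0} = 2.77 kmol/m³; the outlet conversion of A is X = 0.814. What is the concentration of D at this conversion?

C_A = C_{A0}(1−X) = 0.5152 kmol/m³.
Both paths are first order in A, so the instantaneous fraction to D is constant: dC_D/d(−C_A) = k₁/(k₁+k₂) = 0.2399.
C_D = 0.2399·(C_{A0}−C_A) = 0.2399×2.255 = 0.541 kmol/m³.

0.541 kmol/m³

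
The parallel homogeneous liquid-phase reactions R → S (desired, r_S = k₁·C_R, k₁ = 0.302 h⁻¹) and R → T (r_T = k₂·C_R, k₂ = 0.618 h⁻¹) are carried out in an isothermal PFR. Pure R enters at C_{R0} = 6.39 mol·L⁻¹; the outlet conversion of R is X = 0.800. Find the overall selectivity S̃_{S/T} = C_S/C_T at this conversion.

0.489

C_R = C_{R0}(1−X) = 1.278 mol·L⁻¹.
Both paths are first order in R, so the instantaneous fraction to S is constant: dC_S/d(−C_R) = k₁/(k₁+k₂) = 0.3283.
C_S = 0.3283·(C_{R0}−C_R) = 0.3283×5.112 = 1.68 mol·L⁻¹.
C_T = (C_{R0}−C_R)−C_S = 3.434 mol·L⁻¹; S̃_{S/T} = 1.678/3.434 = 0.489.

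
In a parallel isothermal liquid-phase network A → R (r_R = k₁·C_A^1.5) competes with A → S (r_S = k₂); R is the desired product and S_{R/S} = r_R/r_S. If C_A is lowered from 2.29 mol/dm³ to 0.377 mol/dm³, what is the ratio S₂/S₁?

S_{R/S} = (k₁/k₂)·C_A^1.5, so S₂/S₁ = (C_{A,2}/C_{A,1})^1.5.
= (0.377/2.29)^1.5 = (0.1646)^1.5 = 0.0668.

0.0668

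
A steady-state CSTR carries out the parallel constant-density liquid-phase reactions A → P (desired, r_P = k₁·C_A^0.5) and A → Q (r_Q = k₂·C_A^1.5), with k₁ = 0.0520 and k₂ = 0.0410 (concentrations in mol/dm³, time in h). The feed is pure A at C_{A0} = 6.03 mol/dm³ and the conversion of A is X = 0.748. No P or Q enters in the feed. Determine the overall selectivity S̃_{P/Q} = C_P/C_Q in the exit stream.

Exit C_A = C_{A0}(1−X) = 6.03×0.252 = 1.520 mol/dm³.
In a CSTR the entire volume is at exit conditions, so r_P = 0.0520×1.520^0.5 = 0.06410 and r_Q = 0.0410×1.520^1.5 = 0.07680.
Overall selectivity = C_P/C_Q = r_Pτ/(r_Qτ) = r_P/r_Q = 0.835.

0.835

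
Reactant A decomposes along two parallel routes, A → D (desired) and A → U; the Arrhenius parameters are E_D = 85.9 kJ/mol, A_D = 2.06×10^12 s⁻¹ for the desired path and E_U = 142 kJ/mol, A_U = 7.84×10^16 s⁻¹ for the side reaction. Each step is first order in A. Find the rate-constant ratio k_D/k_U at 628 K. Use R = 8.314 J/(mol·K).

1.22

k_D/k_U = (A_D/A_U)·exp[−(E_D−E_U)/(RT)] = (A_D/A_U)·exp[(E_U−E_D)/(RT)].
(E_U−E_D)/(RT) = (142−85.9)×10³/(8.314×628) = 56100/5221 = 10.74.
k_D/k_U = (2.06×10^12/7.84×10^16)·exp(10.74) = 2.628×10^-5 × 46382 = 1.22.
Since E_D < E_U, lowering the temperature improves selectivity toward D.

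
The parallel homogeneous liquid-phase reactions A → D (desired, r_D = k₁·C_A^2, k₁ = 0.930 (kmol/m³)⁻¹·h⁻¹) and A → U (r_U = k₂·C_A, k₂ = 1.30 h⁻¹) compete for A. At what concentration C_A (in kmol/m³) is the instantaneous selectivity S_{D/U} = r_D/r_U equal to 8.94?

12.5 kmol/m³

S_{D/U} = (k₁/k₂)·C_A ⇒ C_A = S·k₂/k₁.
= 8.94×1.30/0.930 = 12.5 kmol/m³.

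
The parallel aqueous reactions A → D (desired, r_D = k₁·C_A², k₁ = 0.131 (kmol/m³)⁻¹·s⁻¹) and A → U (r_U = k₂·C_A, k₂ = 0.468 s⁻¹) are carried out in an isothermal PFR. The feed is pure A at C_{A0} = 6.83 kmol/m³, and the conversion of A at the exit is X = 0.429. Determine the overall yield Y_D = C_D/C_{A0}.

C_A = C_{A0}(1−X) = 3.900 kmol/m³.
Along a PFR/batch, dC_U/dC_A = −r_U/(r_D+r_U) = −k₂/(k₂+k₁·C_A).
Integrating from C_{A0} to C_A: C_U = (0.468/0.131)·ln[(0.468+0.131·6.83)/(0.468+0.131·3.90)] = 3.573·ln(1.363/0.9789) = 1.182 kmol/m³.
Then C_D = (C_{A0}−C_A) − C_U = 2.930 − 1.182 = 1.748 kmol/m³.
Y_D = C_D/C_{A0} = 1.748/6.83 = 0.256.

0.256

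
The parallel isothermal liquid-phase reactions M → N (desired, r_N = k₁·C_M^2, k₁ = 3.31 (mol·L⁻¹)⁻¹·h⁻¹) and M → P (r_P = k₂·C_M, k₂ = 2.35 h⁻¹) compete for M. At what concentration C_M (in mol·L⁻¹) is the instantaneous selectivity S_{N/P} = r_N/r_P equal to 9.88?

7.01 mol·L⁻¹

S_{N/P} = (k₁/k₂)·C_M ⇒ C_M = S·k₂/k₁.
= 9.88×2.35/3.31 = 7.01 mol·L⁻¹.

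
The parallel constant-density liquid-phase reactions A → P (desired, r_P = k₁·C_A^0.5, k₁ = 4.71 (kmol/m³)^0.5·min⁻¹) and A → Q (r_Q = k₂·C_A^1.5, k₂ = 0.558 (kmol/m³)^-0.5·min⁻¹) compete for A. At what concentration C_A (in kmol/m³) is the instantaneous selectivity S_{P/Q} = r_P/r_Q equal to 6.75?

S_{P/Q} = (k₁/k₂)·C_A⁻¹ ⇒ C_A = (S·k₂/k₁)^(-1).
= (6.75×0.558/4.71)^(-1) = (0.7997)^(-1) = 1.25 kmol/m³.

1.25 kmol/m³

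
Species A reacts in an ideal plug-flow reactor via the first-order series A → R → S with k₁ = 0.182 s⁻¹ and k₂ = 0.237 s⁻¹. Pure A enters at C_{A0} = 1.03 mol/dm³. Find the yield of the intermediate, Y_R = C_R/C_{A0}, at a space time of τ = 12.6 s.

The intermediate concentration in a first-order A→B→C sequence is C_R = k₁C_{A0}(e^(−k₁τ) − e^(−k₂τ))/(k₂−k₁).
e^(−k₁τ) = e^(−0.182×12.6) = e^(−2.293) = 0.1009; e^(−k₂τ) = e^(−2.986) = 0.05048.
C_R = 0.182×1.03/(0.237−0.182) × (0.1009−0.05048) = 3.408×0.05046 = 0.1720 mol/dm³.
Y_R = C_R/C_{A0} = 0.1720/1.03 = 0.167.

0.167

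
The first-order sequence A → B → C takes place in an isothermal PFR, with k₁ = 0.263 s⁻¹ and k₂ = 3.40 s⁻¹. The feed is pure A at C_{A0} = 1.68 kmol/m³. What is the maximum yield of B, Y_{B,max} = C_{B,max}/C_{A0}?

For a first-order series the maximum intermediate yield is C_{B,max}/C_{A0} = (k₁/k₂)^[k₂/(k₂−k₁)].
= (0.263/3.40)^(3.40/(3.40−0.263)) = (0.07735)^(1.084) = 0.06241.

0.0624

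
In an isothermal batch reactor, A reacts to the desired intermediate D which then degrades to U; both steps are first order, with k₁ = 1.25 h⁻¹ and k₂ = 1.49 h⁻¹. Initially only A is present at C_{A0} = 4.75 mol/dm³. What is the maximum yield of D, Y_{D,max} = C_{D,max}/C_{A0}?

Evaluating C_D at t_opt = ln(k₂/k₁)/(k₂−k₁) gives C_{D,max}/C_{A0} = (k₁/k₂)^[k₂/(k₂−k₁)].
= (1.25/1.49)^(1.49/(1.49−1.25)) = (0.8389)^(6.208) = 0.3361.

0.336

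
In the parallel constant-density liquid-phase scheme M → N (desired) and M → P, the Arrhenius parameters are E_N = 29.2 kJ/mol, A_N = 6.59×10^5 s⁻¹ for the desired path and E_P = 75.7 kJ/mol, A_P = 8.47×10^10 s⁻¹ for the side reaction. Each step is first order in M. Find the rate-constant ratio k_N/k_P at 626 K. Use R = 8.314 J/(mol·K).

0.0590

With equal orders, S_{N/P} = k_N/k_P = (A_N/A_P)·exp[(E_P−E_N)/(RT)].
(E_P−E_N)/(RT) = (75.7−29.2)×10³/(8.314×626) = 46500/5205 = 8.934.
k_N/k_P = (6.59×10^5/8.47×10^10)·exp(8.934) = 7.780×10^-6 × 7589 = 0.0590.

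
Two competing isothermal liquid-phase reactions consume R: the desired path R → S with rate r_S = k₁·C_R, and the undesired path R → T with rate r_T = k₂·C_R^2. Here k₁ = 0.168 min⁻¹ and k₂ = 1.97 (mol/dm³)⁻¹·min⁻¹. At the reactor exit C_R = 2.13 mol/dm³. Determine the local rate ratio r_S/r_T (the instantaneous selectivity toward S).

S_{S/T} = r_S/r_T = (k₁·C_R)/(k₂·C_R^2) = (k₁/k₂)·C_R⁻¹.
= (0.168×2.130) / (1.97×2.130^2) = 0.3578/8.938 = 0.0400.

0.0400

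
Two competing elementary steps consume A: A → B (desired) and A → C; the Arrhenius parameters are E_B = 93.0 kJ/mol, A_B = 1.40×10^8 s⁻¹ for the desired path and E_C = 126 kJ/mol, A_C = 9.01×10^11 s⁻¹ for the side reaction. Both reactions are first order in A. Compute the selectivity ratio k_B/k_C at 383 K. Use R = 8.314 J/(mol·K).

Since both paths have the same order in A, the concentration cancels and S_{B/C} = k_B/k_C = (A_B/A_C)·exp[(E_C−E_B)/(RT)].
(E_C−E_B)/(RT) = (126−93.0)×10³/(8.314×383) = 33000/3184 = 10.36.
k_B/k_C = (1.40×10^8/9.01×10^11)·exp(10.36) = 1.554×10^-4 × 31681 = 4.92.
Since E_B < E_C, lowering the temperature improves selectivity toward B.

4.92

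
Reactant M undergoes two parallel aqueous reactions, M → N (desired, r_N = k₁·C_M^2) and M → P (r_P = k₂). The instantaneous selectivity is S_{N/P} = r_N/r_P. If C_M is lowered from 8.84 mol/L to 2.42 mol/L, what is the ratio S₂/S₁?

S_{N/P} = (k₁/k₂)·C_M^2, so S₂/S₁ = (C_{M,2}/C_{M,1})^2.
= (2.42/8.84)^2 = (0.2738)^2 = 0.0749.

0.0749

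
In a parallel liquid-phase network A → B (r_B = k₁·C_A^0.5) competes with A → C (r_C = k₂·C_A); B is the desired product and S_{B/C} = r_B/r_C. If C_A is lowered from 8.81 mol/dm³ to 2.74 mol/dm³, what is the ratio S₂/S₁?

S_{B/C} = (k₁/k₂)·C_A^-0.5, so S₂/S₁ = (C_{A,2}/C_{A,1})^-0.5.
= (2.74/8.81)^(-0.5) = (0.3110)^(-0.5) = 1.79.
Selectivity toward B rises as C_A falls — low-concentration operation is favoured.

1.79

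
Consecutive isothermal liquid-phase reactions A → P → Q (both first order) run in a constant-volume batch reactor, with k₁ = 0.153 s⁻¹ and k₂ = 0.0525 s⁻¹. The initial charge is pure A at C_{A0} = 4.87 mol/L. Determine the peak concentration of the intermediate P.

2.79 mol/L

For a first-order series the maximum intermediate yield is C_{P,max}/C_{A0} = (k₁/k₂)^[k₂/(k₂−k₁)].
= (0.153/0.0525)^(0.0525/(0.0525−0.153)) = (2.914)^(-0.5224) = 0.5719.
C_{P,max} = 0.5719×4.87 = 2.79 mol/L.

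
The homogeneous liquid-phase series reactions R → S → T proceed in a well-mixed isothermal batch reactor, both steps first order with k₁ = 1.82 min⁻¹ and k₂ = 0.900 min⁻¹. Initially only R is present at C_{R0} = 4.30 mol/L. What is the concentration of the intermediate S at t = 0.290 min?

1.53 mol/L

The intermediate concentration in a first-order A→B→C sequence is C_S = k₁C_{R0}(e^(−k₁t) − e^(−k₂t))/(k₂−k₁).
e^(−k₁t) = e^(−1.82×0.290) = e^(−0.5278) = 0.5899; e^(−k₂t) = e^(−0.2610) = 0.7703.
C_S = 1.82×4.30/(0.900−1.82) × (0.5899−0.7703) = (-8.507)×(-0.1804) = 1.534 mol/L.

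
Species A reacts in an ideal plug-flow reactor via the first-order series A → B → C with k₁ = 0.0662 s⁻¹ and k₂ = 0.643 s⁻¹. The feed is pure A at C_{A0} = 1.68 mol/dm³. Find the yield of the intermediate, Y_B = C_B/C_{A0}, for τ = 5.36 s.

For first-order series with pure A initially, C_B(τ) = k₁C_{A0}/(k₂−k₁)·(e^(−k₁τ) − e^(−k₂τ)).
e^(−k₁τ) = e^(−0.0662×5.36) = e^(−0.3548) = 0.7013; e^(−k₂τ) = e^(−3.446) = 0.03186.
C_B = 0.0662×1.68/(0.643−0.0662) × (0.7013−0.03186) = 0.1928×0.6694 = 0.1291 mol/dm³.
Y_B = C_B/C_{A0} = 0.1291/1.68 = 0.0768.

0.0768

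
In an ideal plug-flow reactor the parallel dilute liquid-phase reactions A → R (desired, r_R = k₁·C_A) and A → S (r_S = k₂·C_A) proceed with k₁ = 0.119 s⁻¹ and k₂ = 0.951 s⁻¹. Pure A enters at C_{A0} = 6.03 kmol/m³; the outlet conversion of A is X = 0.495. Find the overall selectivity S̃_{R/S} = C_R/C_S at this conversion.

0.125

C_A = C_{A0}(1−X) = 3.045 kmol/m³.
Both paths are first order in A, so the instantaneous fraction to R is constant: dC_R/d(−C_A) = k₁/(k₁+k₂) = 0.1112.
C_R = 0.1112·(C_{A0}−C_A) = 0.1112×2.985 = 0.332 kmol/m³.
C_S = (C_{A0}−C_A)−C_R = 2.653 kmol/m³; S̃_{R/S} = 0.3320/2.653 = 0.125.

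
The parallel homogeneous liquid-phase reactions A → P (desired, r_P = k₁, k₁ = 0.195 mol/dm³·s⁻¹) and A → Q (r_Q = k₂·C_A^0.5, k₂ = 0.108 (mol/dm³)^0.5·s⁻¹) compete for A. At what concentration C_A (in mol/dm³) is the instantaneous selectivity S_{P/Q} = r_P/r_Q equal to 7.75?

0.0543 mol/dm³

S_{P/Q} = (k₁/k₂)·C_A^-0.5 ⇒ C_A = (S·k₂/k₁)^(-2).
= (7.75×0.108/0.195)^(-2) = (4.292)^(-2) = 0.0543 mol/dm³.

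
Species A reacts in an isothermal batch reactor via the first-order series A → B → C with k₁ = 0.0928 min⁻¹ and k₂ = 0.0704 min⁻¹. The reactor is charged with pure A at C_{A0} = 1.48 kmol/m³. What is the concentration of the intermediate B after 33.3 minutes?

0.309 kmol/m³

The intermediate concentration in a first-order A→B→C sequence is C_B = k₁C_{A0}(e^(−k₁t) − e^(−k₂t))/(k₂−k₁).
e^(−k₁t) = e^(−0.0928×33.3) = e^(−3.090) = 0.04549; e^(−k₂t) = e^(−2.344) = 0.09591.
C_B = 0.0928×1.48/(0.0704−0.0928) × (0.04549−0.09591) = (-6.131)×(-0.05042) = 0.3092 kmol/m³.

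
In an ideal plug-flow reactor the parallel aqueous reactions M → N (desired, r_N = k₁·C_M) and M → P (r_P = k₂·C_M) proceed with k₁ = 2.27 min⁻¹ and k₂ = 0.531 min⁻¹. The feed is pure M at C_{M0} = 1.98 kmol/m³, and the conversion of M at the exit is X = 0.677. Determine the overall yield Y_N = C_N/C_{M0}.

0.549

C_M = C_{M0}(1−X) = 0.6395 kmol/m³.
Both paths are first order in M, so the instantaneous fraction to N is constant: dC_N/d(−C_M) = k₁/(k₁+k₂) = 0.8104.
C_N = 0.8104·(C_{M0}−C_M) = 0.8104×1.340 = 1.09 kmol/m³.
Y_N = C_N/C_{M0} = 1.086/1.98 = 0.549.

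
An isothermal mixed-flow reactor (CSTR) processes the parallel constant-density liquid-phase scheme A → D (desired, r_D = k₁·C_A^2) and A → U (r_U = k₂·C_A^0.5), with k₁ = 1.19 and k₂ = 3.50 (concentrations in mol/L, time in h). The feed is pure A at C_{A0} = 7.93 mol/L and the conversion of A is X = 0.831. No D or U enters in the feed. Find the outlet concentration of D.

Exit C_A = C_{A0}(1−X) = 7.93×0.169 = 1.340 mol/L.
Rates in a CSTR are evaluated at the outlet concentration: r_D = 1.19×1.340^2 = 2.137, r_U = 3.50×1.340^0.5 = 4.052.
Fraction of consumed A going to D: r_D/(r_D+r_U) = 0.3453.
C_D = 0.3453·C_{A0}·X = 0.3453×7.93×0.831 = 2.28 mol/L.

2.28 mol/L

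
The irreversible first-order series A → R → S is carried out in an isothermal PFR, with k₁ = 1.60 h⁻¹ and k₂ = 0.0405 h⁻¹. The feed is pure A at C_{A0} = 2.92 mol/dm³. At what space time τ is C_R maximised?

The intermediate peaks when r₁ = r₂, i.e. k₁e^(−k₁τ) = k₂e^(−k₂τ), giving τ_opt = ln(k₂/k₁)/(k₂−k₁).
= ln(0.0405/1.60)/(0.0405−1.60) = ln(0.02531)/-1.560 = -3.676/-1.560 = 2.36 h.

2.36 h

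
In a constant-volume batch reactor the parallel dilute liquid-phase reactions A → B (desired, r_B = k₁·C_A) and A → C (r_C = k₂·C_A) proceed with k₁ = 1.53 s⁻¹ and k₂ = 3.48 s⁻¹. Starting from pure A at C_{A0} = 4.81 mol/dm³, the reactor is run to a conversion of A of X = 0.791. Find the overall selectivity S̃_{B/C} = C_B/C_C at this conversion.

0.440

C_A = C_{A0}(1−X) = 1.005 mol/dm³.
Both paths are first order in A, so the instantaneous fraction to B is constant: dC_B/d(−C_A) = k₁/(k₁+k₂) = 0.3054.
C_B = 0.3054·(C_{A0}−C_A) = 0.3054×3.805 = 1.16 mol/dm³.
C_C = (C_{A0}−C_A)−C_B = 2.643 mol/dm³; S̃_{B/C} = 1.162/2.643 = 0.440.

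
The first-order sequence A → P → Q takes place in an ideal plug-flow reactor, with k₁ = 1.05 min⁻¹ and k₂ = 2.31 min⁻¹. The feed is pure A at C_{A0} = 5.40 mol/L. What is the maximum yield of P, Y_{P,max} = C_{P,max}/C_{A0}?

0.236

At the optimum, C_{P,max}/C_{A0} = (k₁/k₂)^[k₂/(k₂−k₁)].
= (1.05/2.31)^(2.31/(2.31−1.05)) = (0.4545)^(1.833) = 0.2356.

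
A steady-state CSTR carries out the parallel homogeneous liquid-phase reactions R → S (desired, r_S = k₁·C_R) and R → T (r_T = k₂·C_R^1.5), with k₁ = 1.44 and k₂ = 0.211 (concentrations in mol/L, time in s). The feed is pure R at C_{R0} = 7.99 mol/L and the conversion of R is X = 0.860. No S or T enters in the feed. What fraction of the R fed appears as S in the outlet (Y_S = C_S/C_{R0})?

0.745

Exit C_R = C_{R0}(1−X) = 7.99×0.140 = 1.119 mol/L.
A CSTR operates uniformly at the exit composition, giving r_S = 1.611 and r_T = 0.2496 (each k·C_R^n at C_R = 1.119).
Fraction of consumed R going to S: r_S/(r_S+r_T) = 0.8658.
C_S = 0.8658·C_{R0}·X = 0.8658×7.99×0.860 = 5.95 mol/L; Y_S = C_S/C_{R0} = 0.745.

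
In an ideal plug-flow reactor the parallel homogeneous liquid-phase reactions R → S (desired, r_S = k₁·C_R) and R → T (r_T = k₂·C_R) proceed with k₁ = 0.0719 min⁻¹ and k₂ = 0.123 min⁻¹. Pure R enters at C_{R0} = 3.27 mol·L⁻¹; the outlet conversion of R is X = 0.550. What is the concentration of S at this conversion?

C_R = C_{R0}(1−X) = 1.471 mol·L⁻¹.
Both paths are first order in R, so the instantaneous fraction to S is constant: dC_S/d(−C_R) = k₁/(k₁+k₂) = 0.3689.
C_S = 0.3689·(C_{R0}−C_R) = 0.3689×1.799 = 0.663 mol·L⁻¹.

0.663 mol·L⁻¹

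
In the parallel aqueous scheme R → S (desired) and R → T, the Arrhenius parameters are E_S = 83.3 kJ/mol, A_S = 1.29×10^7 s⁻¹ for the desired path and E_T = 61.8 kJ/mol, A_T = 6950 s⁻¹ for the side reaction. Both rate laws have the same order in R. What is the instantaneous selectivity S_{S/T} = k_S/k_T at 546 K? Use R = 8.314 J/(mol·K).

Since both paths have the same order in R, the concentration cancels and S_{S/T} = k_S/k_T = (A_S/A_T)·exp[(E_T−E_S)/(RT)].
(E_T−E_S)/(RT) = (61.8−83.3)×10³/(8.314×546) = -21500/4539 = -4.736.
k_S/k_T = (1.29×10^7/6950)·exp(-4.736) = 1856 × 0.008771 = 16.3.

16.3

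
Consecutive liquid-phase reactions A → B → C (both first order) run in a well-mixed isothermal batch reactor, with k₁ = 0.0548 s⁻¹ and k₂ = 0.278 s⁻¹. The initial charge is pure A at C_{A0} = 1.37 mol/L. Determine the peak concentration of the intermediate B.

At the optimum, C_{B,max}/C_{A0} = (k₁/k₂)^[k₂/(k₂−k₁)].
= (0.0548/0.278)^(0.278/(0.278−0.0548)) = (0.1971)^(1.246) = 0.1323.
C_{B,max} = 0.1323×1.37 = 0.181 mol/L.

0.181 mol/L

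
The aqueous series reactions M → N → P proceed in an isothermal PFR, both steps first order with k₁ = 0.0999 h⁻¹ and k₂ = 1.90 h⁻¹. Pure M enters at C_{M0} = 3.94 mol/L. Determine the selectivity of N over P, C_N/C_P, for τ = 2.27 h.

Solving the coupled first-order balances gives C_N(τ) = [k₁/(k₂−k₁)]·C_{M0}·(e^(−k₁τ) − e^(−k₂τ)).
e^(−k₁τ) = e^(−0.0999×2.27) = e^(−0.2268) = 0.7971; e^(−k₂τ) = e^(−4.313) = 0.01339.
C_N = 0.0999×3.94/(1.90−0.0999) × (0.7971−0.01339) = 0.2187×0.7837 = 0.1714 mol/L.
C_M = C_{M0}e^(−k₁τ) = 3.141 mol/L, so C_P = C_{M0}−C_M−C_N = 0.6281 mol/L; C_N/C_P = 0.273.

0.273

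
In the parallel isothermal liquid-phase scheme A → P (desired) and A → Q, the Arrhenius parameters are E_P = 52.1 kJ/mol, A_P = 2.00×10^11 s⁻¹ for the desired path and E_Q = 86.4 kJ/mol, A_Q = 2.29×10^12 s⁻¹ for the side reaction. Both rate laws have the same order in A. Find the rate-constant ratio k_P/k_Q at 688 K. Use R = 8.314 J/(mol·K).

With equal orders, S_{P/Q} = k_P/k_Q = (A_P/A_Q)·exp[(E_Q−E_P)/(RT)].
(E_Q−E_P)/(RT) = (86.4−52.1)×10³/(8.314×688) = 34300/5720 = 5.996.
k_P/k_Q = (2.00×10^11/2.29×10^12)·exp(5.996) = 0.08734 × 402.0 = 35.1.
Since E_P < E_Q, lowering the temperature improves selectivity toward P.

35.1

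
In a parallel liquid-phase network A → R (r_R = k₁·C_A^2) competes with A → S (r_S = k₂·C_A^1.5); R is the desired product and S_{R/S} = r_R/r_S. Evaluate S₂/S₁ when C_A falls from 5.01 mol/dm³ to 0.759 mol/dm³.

S_{R/S} = (k₁/k₂)·C_A^0.5, so S₂/S₁ = (C_{A,2}/C_{A,1})^0.5.
= (0.759/5.01)^0.5 = (0.1515)^0.5 = 0.389.

0.389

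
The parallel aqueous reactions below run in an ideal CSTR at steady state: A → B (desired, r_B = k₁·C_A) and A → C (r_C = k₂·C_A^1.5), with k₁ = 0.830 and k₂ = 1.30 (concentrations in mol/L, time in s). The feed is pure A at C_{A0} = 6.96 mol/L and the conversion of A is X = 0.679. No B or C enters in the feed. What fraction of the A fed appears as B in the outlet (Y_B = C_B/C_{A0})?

Exit C_A = C_{A0}(1−X) = 6.96×0.321 = 2.234 mol/L.
Rates in a CSTR are evaluated at the outlet concentration: r_B = 0.830×2.234 = 1.854, r_C = 1.30×2.234^1.5 = 4.341.
Fraction of consumed A going to B: r_B/(r_B+r_C) = 0.2993.
C_B = 0.2993·C_{A0}·X = 0.2993×6.96×0.679 = 1.41 mol/L; Y_B = C_B/C_{A0} = 0.203.

0.203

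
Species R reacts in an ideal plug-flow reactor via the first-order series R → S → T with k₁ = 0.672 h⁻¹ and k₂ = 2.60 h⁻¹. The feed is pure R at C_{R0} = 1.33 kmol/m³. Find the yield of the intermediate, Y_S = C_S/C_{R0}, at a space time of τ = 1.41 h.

0.126

The intermediate concentration in a first-order A→B→C sequence is C_S = k₁C_{R0}(e^(−k₁τ) − e^(−k₂τ))/(k₂−k₁).
e^(−k₁τ) = e^(−0.672×1.41) = e^(−0.9475) = 0.3877; e^(−k₂τ) = e^(−3.666) = 0.02558.
C_S = 0.672×1.33/(2.60−0.672) × (0.3877−0.02558) = 0.4636×0.3621 = 0.1679 kmol/m³.
Y_S = C_S/C_{R0} = 0.1679/1.33 = 0.126.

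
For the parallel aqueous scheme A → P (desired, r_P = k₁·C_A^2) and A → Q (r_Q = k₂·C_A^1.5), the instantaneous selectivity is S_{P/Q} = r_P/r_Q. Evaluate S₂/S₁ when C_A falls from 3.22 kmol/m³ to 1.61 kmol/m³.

0.707

S_{P/Q} = (k₁/k₂)·C_A^0.5, so S₂/S₁ = (C_{A,2}/C_{A,1})^0.5.
= (1.61/3.22)^0.5 = (0.5000)^0.5 = 0.707.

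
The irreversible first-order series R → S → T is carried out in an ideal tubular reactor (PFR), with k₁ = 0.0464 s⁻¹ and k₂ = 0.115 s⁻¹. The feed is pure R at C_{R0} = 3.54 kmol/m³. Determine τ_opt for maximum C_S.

Setting dC_S/dτ = 0 gives τ_opt = ln(k₂/k₁)/(k₂−k₁).
= ln(0.115/0.0464)/(0.115−0.0464) = ln(2.478)/0.06860 = 0.9076/0.06860 = 13.2 s.

13.2 s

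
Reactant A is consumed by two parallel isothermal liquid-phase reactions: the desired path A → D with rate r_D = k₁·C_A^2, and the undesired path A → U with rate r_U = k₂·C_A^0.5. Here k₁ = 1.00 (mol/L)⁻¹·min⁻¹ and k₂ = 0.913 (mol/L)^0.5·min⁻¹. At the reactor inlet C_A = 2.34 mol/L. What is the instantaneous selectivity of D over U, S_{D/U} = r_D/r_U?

3.92

S_{D/U} = r_D/r_U = (k₁·C_A^2)/(k₂·C_A^0.5) = (k₁/k₂)·C_A^1.5.
= (1.00×2.340^2) / (0.913×2.340^0.5) = 5.476/1.397 = 3.92.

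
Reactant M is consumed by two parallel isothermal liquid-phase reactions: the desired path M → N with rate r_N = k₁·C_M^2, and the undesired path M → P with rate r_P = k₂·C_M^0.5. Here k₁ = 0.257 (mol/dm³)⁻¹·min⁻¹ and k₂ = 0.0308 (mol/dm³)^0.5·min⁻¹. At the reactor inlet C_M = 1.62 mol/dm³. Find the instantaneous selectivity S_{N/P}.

17.2

S_{N/P} = r_N/r_P = (k₁·C_M^2)/(k₂·C_M^0.5) = (k₁/k₂)·C_M^1.5.
= (0.257×1.620^2) / (0.0308×1.620^0.5) = 0.6745/0.03920 = 17.2.
Since the desired path is higher order in M, keeping C_M high (PFR or concentrated feed) favours N.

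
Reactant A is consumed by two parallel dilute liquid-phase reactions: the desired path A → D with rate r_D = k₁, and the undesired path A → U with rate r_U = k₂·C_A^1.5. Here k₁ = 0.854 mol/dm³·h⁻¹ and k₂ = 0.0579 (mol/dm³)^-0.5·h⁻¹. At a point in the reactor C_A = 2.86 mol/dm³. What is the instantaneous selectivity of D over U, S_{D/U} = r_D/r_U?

S_{D/U} = r_D/r_U = (k₁)/(k₂·C_A^1.5) = (k₁/k₂)·C_A^-1.5.
= (0.854) / (0.0579×2.860^1.5) = 0.8540/0.2800 = 3.05.
The undesired path is higher order in A, so low C_A (CSTR or dilute feed) favours D.

3.05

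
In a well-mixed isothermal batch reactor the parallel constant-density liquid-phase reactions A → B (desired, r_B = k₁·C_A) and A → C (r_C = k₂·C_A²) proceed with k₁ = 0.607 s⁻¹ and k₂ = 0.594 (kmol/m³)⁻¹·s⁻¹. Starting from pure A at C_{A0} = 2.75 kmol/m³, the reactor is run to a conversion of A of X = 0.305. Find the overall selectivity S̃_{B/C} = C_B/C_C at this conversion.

C_A = C_{A0}(1−X) = 1.911 kmol/m³.
Along a PFR/batch, dC_B/dC_A = −r_B/(r_B+r_C) = −k₁/(k₁+k₂·C_A).
Integrating from C_{A0} to C_A: C_B = (0.607/0.594)·ln[(0.607+0.594·2.75)/(0.607+0.594·1.91)] = 1.022·ln(2.240/1.742) = 0.2570 kmol/m³.
C_C = (C_{A0}−C_A)−C_B = 0.5817 kmol/m³; S̃_{B/C} = 0.2570/0.5817 = 0.442.

0.442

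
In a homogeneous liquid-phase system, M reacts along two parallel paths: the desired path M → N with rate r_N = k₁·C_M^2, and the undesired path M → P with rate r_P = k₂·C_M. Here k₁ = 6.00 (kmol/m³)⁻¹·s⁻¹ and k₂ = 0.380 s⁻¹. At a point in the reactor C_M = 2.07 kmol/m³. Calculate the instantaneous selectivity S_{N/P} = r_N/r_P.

32.7

S_{N/P} = r_N/r_P = (k₁·C_M^2)/(k₂·C_M) = (k₁/k₂)·C_M.
= (6.00×2.070^2) / (0.380×2.070) = 25.71/0.7866 = 32.7.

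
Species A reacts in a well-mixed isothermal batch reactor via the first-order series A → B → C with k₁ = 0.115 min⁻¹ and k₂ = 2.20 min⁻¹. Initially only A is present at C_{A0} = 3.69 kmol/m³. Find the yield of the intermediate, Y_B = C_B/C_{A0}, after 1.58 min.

Solving the coupled first-order balances gives C_B(t) = [k₁/(k₂−k₁)]·C_{A0}·(e^(−k₁t) − e^(−k₂t)).
e^(−k₁t) = e^(−0.115×1.58) = e^(−0.1817) = 0.8339; e^(−k₂t) = e^(−3.476) = 0.03093.
C_B = 0.115×3.69/(2.20−0.115) × (0.8339−0.03093) = 0.2035×0.8029 = 0.1634 kmol/m³.
Y_B = C_B/C_{A0} = 0.1634/3.69 = 0.0443.

0.0443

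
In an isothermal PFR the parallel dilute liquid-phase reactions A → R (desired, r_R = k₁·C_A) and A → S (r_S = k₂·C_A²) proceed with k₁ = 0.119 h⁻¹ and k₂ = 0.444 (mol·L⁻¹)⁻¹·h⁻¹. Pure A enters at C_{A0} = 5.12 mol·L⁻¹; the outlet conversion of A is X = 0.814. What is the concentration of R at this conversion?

C_A = C_{A0}(1−X) = 0.9523 mol·L⁻¹.
Along a PFR/batch, dC_R/dC_A = −r_R/(r_R+r_S) = −k₁/(k₁+k₂·C_A).
Integrating from C_{A0} to C_A: C_R = (0.119/0.444)·ln[(0.119+0.444·5.12)/(0.119+0.444·0.952)] = 0.2680·ln(2.392/0.5418) = 0.3980 mol·L⁻¹.

0.398 mol·L⁻¹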